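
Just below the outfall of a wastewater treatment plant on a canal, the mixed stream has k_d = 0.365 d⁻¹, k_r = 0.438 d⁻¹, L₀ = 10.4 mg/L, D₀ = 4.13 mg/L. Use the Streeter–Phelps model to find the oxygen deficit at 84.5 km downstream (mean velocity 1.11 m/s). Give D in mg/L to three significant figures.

D ≈ 5.16 mg/L

Travel time t = x/v = 84.5 km / (1.11 m/s) = 84500 m / 1.11 m/s = 76130 s = 0.8811 d.
k_d L₀/(k_r−k_d) = 0.365×10.4/(0.438−0.365) = 3.796/0.07300 = 52.00 mg/L.
e^(−k_d t) = e^(−0.365×0.8811) = 0.7250; e^(−k_r t) = e^(−0.438×0.8811) = 0.6798.
D = 52.00 × (0.7250 − 0.6798) + 4.13 × 0.6798 = 2.348 + 2.808 = 5.156 mg/L.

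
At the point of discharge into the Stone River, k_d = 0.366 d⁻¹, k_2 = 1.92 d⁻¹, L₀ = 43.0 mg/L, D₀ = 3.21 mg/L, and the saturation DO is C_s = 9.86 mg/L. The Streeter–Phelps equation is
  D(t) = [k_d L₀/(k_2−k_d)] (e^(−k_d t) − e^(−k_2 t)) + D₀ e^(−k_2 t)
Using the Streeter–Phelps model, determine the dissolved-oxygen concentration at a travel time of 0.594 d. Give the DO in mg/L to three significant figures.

k_d L₀/(k_2−k_d) = 0.366×43.0/(1.92−0.366) = 15.74/1.554 = 10.13 mg/L.
e^(−k_d t) = e^(−0.366×0.5940) = 0.8046; e^(−k_2 t) = e^(−1.92×0.5940) = 0.3197.
D = 10.13 × (0.8046 − 0.3197) + 3.21 × 0.3197 = 4.911 + 1.026 = 5.937 mg/L.
DO = C_s − D = 9.86 − 5.937 = 3.923 mg/L.

DO ≈ 3.92 mg/L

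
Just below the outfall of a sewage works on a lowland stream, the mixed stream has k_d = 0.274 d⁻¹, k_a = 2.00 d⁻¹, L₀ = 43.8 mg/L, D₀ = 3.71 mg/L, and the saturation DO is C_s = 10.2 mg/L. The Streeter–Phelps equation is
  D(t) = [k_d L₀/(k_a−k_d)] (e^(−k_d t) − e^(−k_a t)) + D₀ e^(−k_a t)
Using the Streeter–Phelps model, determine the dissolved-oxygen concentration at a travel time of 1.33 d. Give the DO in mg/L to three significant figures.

k_d L₀/(k_a−k_d) = 0.274×43.8/(2.00−0.274) = 12.00/1.726 = 6.953 mg/L.
e^(−k_d t) = e^(−0.274×1.330) = 0.6946; e^(−k_a t) = e^(−2.00×1.330) = 0.06995.
D = 6.953 × (0.6946 − 0.06995) + 3.71 × 0.06995 = 4.343 + 0.2595 = 4.603 mg/L.
DO = C_s − D = 10.2 − 4.603 = 5.597 mg/L.

DO ≈ 5.60 mg/L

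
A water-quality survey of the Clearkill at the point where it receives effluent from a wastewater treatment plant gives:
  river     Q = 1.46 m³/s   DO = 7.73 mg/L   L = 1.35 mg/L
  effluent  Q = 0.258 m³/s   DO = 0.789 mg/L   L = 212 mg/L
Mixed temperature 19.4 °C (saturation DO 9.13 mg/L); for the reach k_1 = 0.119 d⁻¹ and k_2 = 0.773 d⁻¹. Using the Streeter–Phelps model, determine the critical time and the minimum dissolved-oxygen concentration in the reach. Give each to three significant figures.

t_c ≈ 2.06 d; minimum DO ≈ 5.16 mg/L

Mixed DO = (1.46×7.73 + 0.258×0.789)/(1.46+0.258) = 11.49/1.718 = 6.688 mg/L.
Mixed L₀ = (1.46×1.35 + 0.258×212)/(1.718) = 56.67/1.718 = 32.98 mg/L.
Initial deficit D₀ = C_s − DO₀ = 9.13 − 6.688 = 2.442 mg/L.
t_c = (1/0.6540) ln[(0.773/0.119)(1 − 2.442×0.6540/(0.119×32.98))] = 1.529 × ln(3.852) = 2.062 d.
D_c = (0.119/0.773) × 32.98 × e^(−0.119×2.062) = 0.1539 × 32.98 × 0.7824 = 3.973 mg/L.
Minimum DO = 9.13 − 3.973 = 5.157 mg/L.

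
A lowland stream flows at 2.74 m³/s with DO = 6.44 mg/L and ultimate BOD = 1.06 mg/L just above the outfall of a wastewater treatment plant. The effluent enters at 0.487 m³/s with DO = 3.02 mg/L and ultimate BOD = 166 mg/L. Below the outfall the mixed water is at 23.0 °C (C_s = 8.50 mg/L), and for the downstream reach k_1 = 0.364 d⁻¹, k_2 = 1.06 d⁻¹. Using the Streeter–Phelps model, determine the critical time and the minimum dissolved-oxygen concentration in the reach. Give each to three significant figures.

t_c ≈ 1.23 d; minimum DO ≈ 2.81 mg/L

Mixed DO = (2.74×6.44 + 0.487×3.02)/(2.74+0.487) = 19.12/3.227 = 5.924 mg/L.
Mixed L₀ = (2.74×1.06 + 0.487×166)/(3.227) = 83.75/3.227 = 25.95 mg/L.
Initial deficit D₀ = C_s − DO₀ = 8.50 − 5.924 = 2.576 mg/L.
t_c = (1/0.6960) ln[(1.06/0.364)(1 − 2.576×0.6960/(0.364×25.95))] = 1.437 × ln(2.359) = 1.233 d.
D_c = (0.364/1.06) × 25.95 × e^(−0.364×1.233) = 0.3434 × 25.95 × 0.6383 = 5.688 mg/L.
Minimum DO = 8.50 − 5.688 = 2.812 mg/L.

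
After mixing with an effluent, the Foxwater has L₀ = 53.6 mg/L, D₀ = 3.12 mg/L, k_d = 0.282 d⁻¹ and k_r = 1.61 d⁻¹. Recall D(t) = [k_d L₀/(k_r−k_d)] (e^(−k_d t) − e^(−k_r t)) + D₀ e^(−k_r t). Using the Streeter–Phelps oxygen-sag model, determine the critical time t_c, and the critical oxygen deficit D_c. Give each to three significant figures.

t_c = [1/(k_r−k_d)] ln[(k_r/k_d)(1 − D₀(k_r−k_d)/(k_d L₀))]
= [1/(1.61−0.282)] ln[(1.61/0.282)(1 − 3.12×1.328/(0.282×53.6))]
= (1/1.328) ln[5.709 × 0.7259] = 0.7530 × ln(4.144) = 0.7530 × 1.422 = 1.071 d.
L(t_c) = L₀ e^(−k_d t_c) = 53.6 × 0.7394 = 39.63 mg/L, and at the critical point k_r D_c = k_d L, so D_c = (0.282/1.61) × 39.63 = 6.942 mg/L.

t_c ≈ 1.07 d; D_c ≈ 6.94 mg/L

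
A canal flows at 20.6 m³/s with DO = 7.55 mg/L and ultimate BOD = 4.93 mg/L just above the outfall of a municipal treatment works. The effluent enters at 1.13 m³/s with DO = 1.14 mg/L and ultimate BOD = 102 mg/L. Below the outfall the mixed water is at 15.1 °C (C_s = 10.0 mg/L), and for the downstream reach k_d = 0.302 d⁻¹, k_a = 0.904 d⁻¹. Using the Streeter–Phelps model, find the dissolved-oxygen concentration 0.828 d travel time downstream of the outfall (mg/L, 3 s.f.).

Mixed DO = (20.6×7.55 + 1.13×1.14)/(20.6+1.13) = 156.8/21.73 = 7.217 mg/L.
Mixed L₀ = (20.6×4.93 + 1.13×102)/(21.73) = 216.8/21.73 = 9.978 mg/L.
Initial deficit D₀ = C_s − DO₀ = 10.0 − 7.217 = 2.783 mg/L.
D(0.828) = [0.302×9.978/(0.904−0.302)](e^(−0.302×0.828) − e^(−0.904×0.828)) + 2.783 e^(−0.904×0.828)
= 5.005 × (0.7788 − 0.4731) + 2.783 × 0.4731 = 2.847 mg/L.
DO = 10.0 − 2.847 = 7.153 mg/L.

DO ≈ 7.15 mg/L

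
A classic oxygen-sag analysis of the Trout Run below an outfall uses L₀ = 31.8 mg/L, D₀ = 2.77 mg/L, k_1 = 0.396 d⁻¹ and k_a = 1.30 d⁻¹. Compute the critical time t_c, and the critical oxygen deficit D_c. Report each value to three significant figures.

t_c = [1/(k_a−k_1)] ln[(k_a/k_1)(1 − D₀(k_a−k_1)/(k_1 L₀))]
= [1/(1.30−0.396)] ln[(1.30/0.396)(1 − 2.77×0.9040/(0.396×31.8))]
= (1/0.9040) ln[3.283 × 0.8011] = 1.106 × ln(2.630) = 1.106 × 0.9670 = 1.070 d.
D_c = (k_1/k_a) L₀ e^(−k_1 t_c) = (0.396/1.30) × 31.8 × e^(−0.396×1.070) = 0.3046 × 31.8 × 0.6547 = 6.342 mg/L.

t_c ≈ 1.07 d; D_c ≈ 6.34 mg/L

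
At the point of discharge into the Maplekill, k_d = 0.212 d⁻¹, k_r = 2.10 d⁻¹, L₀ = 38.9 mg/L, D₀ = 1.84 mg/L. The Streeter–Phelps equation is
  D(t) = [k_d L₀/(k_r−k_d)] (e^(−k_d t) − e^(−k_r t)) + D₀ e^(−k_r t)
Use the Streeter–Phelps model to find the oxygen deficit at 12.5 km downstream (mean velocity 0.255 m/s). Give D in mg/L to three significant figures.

D ≈ 3.11 mg/L

Travel time t = x/v = 12.5 km / (0.255 m/s) = 12500 m / 0.255 m/s = 49020 s = 0.5674 d.
k_d L₀/(k_r−k_d) = 0.212×38.9/(2.10−0.212) = 8.247/1.888 = 4.368 mg/L.
e^(−k_d t) = e^(−0.212×0.5674) = 0.8867; e^(−k_r t) = e^(−2.10×0.5674) = 0.3038.
D = 4.368 × (0.8867 − 0.3038) + 1.84 × 0.3038 = 2.546 + 0.5590 = 3.105 mg/L.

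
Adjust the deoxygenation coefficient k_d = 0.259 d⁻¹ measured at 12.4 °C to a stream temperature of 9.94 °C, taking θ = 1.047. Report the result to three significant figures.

k_d ≈ 0.231 d⁻¹

k_d(T₂) = k_d(T₁) · θ^(T₂−T₁) = 0.259 × 1.047^(9.94−12.4)
= 0.259 × 1.047^-2.46 = 0.259 × 0.8932 = 0.2313 d⁻¹.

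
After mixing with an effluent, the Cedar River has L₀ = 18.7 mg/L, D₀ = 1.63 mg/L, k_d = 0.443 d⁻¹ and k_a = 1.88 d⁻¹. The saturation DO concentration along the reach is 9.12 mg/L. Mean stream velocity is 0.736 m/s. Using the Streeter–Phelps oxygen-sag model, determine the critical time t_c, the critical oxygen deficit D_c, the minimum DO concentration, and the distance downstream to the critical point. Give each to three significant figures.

t_c ≈ 0.775 d; D_c ≈ 3.13 mg/L; min DO ≈ 5.99 mg/L; x_c ≈ 49.3 km

t_c = [1/(k_a−k_d)] ln[(k_a/k_d)(1 − D₀(k_a−k_d)/(k_d L₀))]
= [1/(1.88−0.443)] ln[(1.88/0.443)(1 − 1.63×1.437/(0.443×18.7))]
= (1/1.437) ln[4.244 × 0.7173] = 0.6959 × ln(3.044) = 0.6959 × 1.113 = 0.7746 d.
D_c = (k_d/k_a) L₀ e^(−k_d t_c) = (0.443/1.88) × 18.7 × e^(−0.443×0.7746) = 0.2356 × 18.7 × 0.7095 = 3.126 mg/L.
Minimum DO = C_s − D_c = 9.12 − 3.126 = 5.994 mg/L.
x_c = v t_c = 0.736 m/s × 0.7746 d × 86400 s/d = 49260 m ≈ 49.3 km.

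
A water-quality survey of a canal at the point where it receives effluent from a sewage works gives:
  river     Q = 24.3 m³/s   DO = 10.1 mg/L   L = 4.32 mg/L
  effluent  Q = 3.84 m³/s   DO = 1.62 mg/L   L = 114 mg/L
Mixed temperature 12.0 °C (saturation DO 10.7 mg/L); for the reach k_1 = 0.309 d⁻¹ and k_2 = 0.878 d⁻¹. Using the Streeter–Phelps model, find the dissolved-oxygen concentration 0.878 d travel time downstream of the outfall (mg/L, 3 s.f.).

DO ≈ 6.75 mg/L

Mixed DO = (24.3×10.1 + 3.84×1.62)/(24.3+3.84) = 251.7/28.14 = 8.943 mg/L.
Mixed L₀ = (24.3×4.32 + 3.84×114)/(28.14) = 542.7/28.14 = 19.29 mg/L.
Initial deficit D₀ = C_s − DO₀ = 10.7 − 8.943 = 1.757 mg/L.
D(0.878) = [0.309×19.29/(0.878−0.309)](e^(−0.309×0.878) − e^(−0.878×0.878)) + 1.757 e^(−0.878×0.878)
= 10.47 × (0.7624 − 0.4626) + 1.757 × 0.4626 = 3.953 mg/L.
DO = 10.7 − 3.953 = 6.747 mg/L.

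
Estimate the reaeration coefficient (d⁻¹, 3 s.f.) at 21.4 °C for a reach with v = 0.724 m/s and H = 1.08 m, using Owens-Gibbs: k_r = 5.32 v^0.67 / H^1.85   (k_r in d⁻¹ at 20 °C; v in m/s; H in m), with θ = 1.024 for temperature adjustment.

k_r(20) = 5.32 × 0.724^0.67 / 1.08^1.85 = 5.32 × 0.8054 / 1.153 = 3.716 d⁻¹.
k_r(21.4) = 3.716 × 1.024^(21.4−20) = 3.716 × 1.034 = 3.842 d⁻¹.

k_r ≈ 3.84 d⁻¹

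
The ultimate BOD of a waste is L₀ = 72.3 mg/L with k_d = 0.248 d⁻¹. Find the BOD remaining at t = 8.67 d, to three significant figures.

L_t = L₀ e^(−k_d t) = 72.3 × e^(−0.248×8.67) = 72.3 × 0.1165 = 8.420 mg/L.

L ≈ 8.42 mg/L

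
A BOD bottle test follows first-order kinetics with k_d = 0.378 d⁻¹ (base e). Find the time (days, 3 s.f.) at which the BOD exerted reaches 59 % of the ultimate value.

t ≈ 2.36 d

y/L₀ = 1 − e^(−k_d t) = 0.59 ⇒ e^(−k_d t) = 0.410
t = −ln(0.410) / 0.378 = 0.8916 / 0.378 = 2.359 d.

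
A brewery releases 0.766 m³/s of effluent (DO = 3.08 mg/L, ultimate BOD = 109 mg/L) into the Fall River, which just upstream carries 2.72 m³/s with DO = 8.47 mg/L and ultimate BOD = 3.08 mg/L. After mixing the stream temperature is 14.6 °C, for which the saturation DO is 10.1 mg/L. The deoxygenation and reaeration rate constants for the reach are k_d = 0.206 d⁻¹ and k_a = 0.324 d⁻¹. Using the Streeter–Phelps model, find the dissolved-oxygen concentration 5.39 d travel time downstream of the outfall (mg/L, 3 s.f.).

DO ≈ 2.48 mg/L

Mixed DO = (2.72×8.47 + 0.766×3.08)/(2.72+0.766) = 25.40/3.486 = 7.286 mg/L.
Mixed L₀ = (2.72×3.08 + 0.766×109)/(3.486) = 91.87/3.486 = 26.35 mg/L.
Initial deficit D₀ = C_s − DO₀ = 10.1 − 7.286 = 2.814 mg/L.
D(5.39) = [0.206×26.35/(0.324−0.206)](e^(−0.206×5.39) − e^(−0.324×5.39)) + 2.814 e^(−0.324×5.39)
= 46.01 × (0.3294 − 0.1744) + 2.814 × 0.1744 = 7.624 mg/L.
DO = 10.1 − 7.624 = 2.476 mg/L.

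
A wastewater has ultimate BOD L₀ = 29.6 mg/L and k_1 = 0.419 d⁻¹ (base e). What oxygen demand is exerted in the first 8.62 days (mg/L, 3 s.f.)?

y_t = L₀(1 − e^(−k_1 t)) = 29.6 × (1 − e^(−0.419×8.62))
= 29.6 × (1 − 0.02700) = 29.6 × 0.9730 = 28.80 mg/L.

y ≈ 28.8 mg/L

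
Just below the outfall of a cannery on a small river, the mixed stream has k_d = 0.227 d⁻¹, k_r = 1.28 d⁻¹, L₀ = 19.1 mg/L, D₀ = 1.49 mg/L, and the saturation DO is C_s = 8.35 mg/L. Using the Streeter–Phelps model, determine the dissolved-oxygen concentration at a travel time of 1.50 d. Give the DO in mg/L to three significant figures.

DO ≈ 5.81 mg/L

k_d L₀/(k_r−k_d) = 0.227×19.1/(1.28−0.227) = 4.336/1.053 = 4.117 mg/L.
e^(−k_d t) = e^(−0.227×1.500) = 0.7114; e^(−k_r t) = e^(−1.28×1.500) = 0.1466.
D = 4.117 × (0.7114 − 0.1466) + 1.49 × 0.1466 = 2.326 + 0.2184 = 2.544 mg/L.
DO = C_s − D = 8.35 − 2.544 = 5.806 mg/L.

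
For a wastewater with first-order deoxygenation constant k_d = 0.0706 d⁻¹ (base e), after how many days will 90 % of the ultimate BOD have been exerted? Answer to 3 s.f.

t ≈ 32.6 d

y/L₀ = 1 − e^(−k_d t) = 0.90 ⇒ e^(−k_d t) = 0.100
t = −ln(0.100) / 0.0706 = 2.303 / 0.0706 = 32.61 d.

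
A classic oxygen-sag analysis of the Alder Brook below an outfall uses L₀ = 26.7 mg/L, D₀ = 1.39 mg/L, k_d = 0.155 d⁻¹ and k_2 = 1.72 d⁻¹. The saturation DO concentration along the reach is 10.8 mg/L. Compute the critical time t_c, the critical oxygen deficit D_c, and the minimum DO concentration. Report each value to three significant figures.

t_c ≈ 1.06 d; D_c ≈ 2.04 mg/L; min DO ≈ 8.76 mg/L

At the critical point dD/dt = 0, so k_d L₀ e^(−k_d t) = k_2 D. Substituting D(t) from the Streeter–Phelps equation and solving for t gives
t_c = ln[(k_2/k_d)(1 − D₀(k_2−k_d)/(k_d L₀))] / (k_2−k_d).
Here k_2−k_d = 1.565 d⁻¹ and 1 − D₀(k_2−k_d)/(k_d L₀) = 1 − 1.39×1.565/(0.155×26.7) = 0.4744, so
t_c = ln(11.10 × 0.4744) / 1.565 = 1.661 / 1.565 = 1.061 d.
L(t_c) = L₀ e^(−k_d t_c) = 26.7 × 0.8483 = 22.65 mg/L, and at the critical point k_2 D_c = k_d L, so D_c = (0.155/1.72) × 22.65 = 2.041 mg/L.
Minimum DO = C_s − D_c = 10.8 − 2.041 = 8.759 mg/L.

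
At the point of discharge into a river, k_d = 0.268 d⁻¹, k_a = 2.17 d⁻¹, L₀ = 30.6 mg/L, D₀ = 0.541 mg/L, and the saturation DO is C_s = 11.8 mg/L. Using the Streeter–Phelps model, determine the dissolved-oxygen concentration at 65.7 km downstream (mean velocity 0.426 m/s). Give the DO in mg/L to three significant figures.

DO ≈ 9.21 mg/L

Travel time t = x/v = 65.7 km / (0.426 m/s) = 65700 m / 0.426 m/s = 154200 s = 1.785 d.
k_d L₀/(k_a−k_d) = 0.268×30.6/(2.17−0.268) = 8.201/1.902 = 4.312 mg/L.
e^(−k_d t) = e^(−0.268×1.785) = 0.6198; e^(−k_a t) = e^(−2.17×1.785) = 0.02079.
D = 4.312 × (0.6198 − 0.02079) + 0.541 × 0.02079 = 2.583 + 0.01125 = 2.594 mg/L.
DO = C_s − D = 11.8 − 2.594 = 9.206 mg/L.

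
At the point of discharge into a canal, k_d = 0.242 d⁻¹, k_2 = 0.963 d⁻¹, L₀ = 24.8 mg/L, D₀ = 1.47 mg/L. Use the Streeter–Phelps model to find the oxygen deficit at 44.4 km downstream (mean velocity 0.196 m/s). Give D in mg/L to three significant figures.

D ≈ 3.86 mg/L

Travel time t = x/v = 44.4 km / (0.196 m/s) = 44400 m / 0.196 m/s = 226500 s = 2.622 d.
k_d L₀/(k_2−k_d) = 0.242×24.8/(0.963−0.242) = 6.002/0.7210 = 8.324 mg/L.
e^(−k_d t) = e^(−0.242×2.622) = 0.5302; e^(−k_2 t) = e^(−0.963×2.622) = 0.08007.
D = 8.324 × (0.5302 − 0.08007) + 1.47 × 0.08007 = 3.747 + 0.1177 = 3.865 mg/L.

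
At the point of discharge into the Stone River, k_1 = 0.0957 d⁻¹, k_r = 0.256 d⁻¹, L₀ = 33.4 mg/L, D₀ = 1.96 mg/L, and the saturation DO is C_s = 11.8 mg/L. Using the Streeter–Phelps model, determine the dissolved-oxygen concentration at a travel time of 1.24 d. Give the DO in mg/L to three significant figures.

k_1 L₀/(k_r−k_1) = 0.0957×33.4/(0.256−0.0957) = 3.196/0.1603 = 19.94 mg/L.
e^(−k_1 t) = e^(−0.0957×1.240) = 0.8881; e^(−k_r t) = e^(−0.256×1.240) = 0.7280.
D = 19.94 × (0.8881 − 0.7280) + 1.96 × 0.7280 = 3.192 + 1.427 = 4.619 mg/L.
DO = C_s − D = 11.8 − 4.619 = 7.181 mg/L.

DO ≈ 7.18 mg/L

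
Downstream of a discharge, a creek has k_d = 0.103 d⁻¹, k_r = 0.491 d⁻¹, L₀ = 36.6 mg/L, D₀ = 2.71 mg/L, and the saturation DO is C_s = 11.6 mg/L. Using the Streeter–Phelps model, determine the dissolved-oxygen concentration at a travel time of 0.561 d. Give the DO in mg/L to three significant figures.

k_d L₀/(k_r−k_d) = 0.103×36.6/(0.491−0.103) = 3.770/0.3880 = 9.716 mg/L.
e^(−k_d t) = e^(−0.103×0.5610) = 0.9439; e^(−k_r t) = e^(−0.491×0.5610) = 0.7592.
D = 9.716 × (0.9439 − 0.7592) + 2.71 × 0.7592 = 1.794 + 2.058 = 3.851 mg/L.
DO = C_s − D = 11.6 − 3.851 = 7.749 mg/L.

DO ≈ 7.75 mg/L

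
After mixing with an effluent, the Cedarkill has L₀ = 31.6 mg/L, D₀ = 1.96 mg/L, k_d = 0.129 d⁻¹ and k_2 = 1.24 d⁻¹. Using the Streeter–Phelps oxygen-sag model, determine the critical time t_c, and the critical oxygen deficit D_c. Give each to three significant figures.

t_c = [1/(k_2−k_d)] ln[(k_2/k_d)(1 − D₀(k_2−k_d)/(k_d L₀))]
= [1/(1.24−0.129)] ln[(1.24/0.129)(1 − 1.96×1.111/(0.129×31.6))]
= (1/1.111) ln[9.612 × 0.4658] = 0.9001 × ln(4.478) = 0.9001 × 1.499 = 1.349 d.
D_c = (k_d/k_2) L₀ e^(−k_d t_c) = (0.129/1.24) × 31.6 × e^(−0.129×1.349) = 0.1040 × 31.6 × 0.8402 = 2.762 mg/L.

t_c ≈ 1.35 d; D_c ≈ 2.76 mg/L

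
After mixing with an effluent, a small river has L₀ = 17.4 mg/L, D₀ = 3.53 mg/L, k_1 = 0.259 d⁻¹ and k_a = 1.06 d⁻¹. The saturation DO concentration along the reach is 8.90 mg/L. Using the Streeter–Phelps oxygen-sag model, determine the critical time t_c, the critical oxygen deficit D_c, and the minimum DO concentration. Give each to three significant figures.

t_c ≈ 0.527 d; D_c ≈ 3.71 mg/L; min DO ≈ 5.19 mg/L

At the critical point dD/dt = 0, so k_1 L₀ e^(−k_1 t) = k_a D. Substituting D(t) from the Streeter–Phelps equation and solving for t gives
t_c = ln[(k_a/k_1)(1 − D₀(k_a−k_1)/(k_1 L₀))] / (k_a−k_1).
Here k_a−k_1 = 0.8010 d⁻¹ and 1 − D₀(k_a−k_1)/(k_1 L₀) = 1 − 3.53×0.8010/(0.259×17.4) = 0.3726, so
t_c = ln(4.093 × 0.3726) / 0.8010 = 0.4219 / 0.8010 = 0.5267 d.
L(t_c) = L₀ e^(−k_1 t_c) = 17.4 × 0.8725 = 15.18 mg/L, and at the critical point k_a D_c = k_1 L, so D_c = (0.259/1.06) × 15.18 = 3.709 mg/L.
Minimum DO = C_s − D_c = 8.90 − 3.709 = 5.191 mg/L.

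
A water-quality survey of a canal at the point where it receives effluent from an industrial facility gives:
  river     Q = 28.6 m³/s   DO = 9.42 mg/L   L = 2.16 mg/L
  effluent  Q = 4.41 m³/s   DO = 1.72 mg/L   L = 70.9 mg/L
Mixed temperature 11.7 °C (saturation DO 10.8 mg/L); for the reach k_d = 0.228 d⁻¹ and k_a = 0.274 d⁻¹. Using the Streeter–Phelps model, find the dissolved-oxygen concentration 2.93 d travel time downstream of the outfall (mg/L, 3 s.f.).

DO ≈ 6.09 mg/L

Mixed DO = (28.6×9.42 + 4.41×1.72)/(28.6+4.41) = 277.0/33.01 = 8.391 mg/L.
Mixed L₀ = (28.6×2.16 + 4.41×70.9)/(33.01) = 374.4/33.01 = 11.34 mg/L.
Initial deficit D₀ = C_s − DO₀ = 10.8 − 8.391 = 2.409 mg/L.
D(2.93) = [0.228×11.34/(0.274−0.228)](e^(−0.228×2.93) − e^(−0.274×2.93)) + 2.409 e^(−0.274×2.93)
= 56.22 × (0.5127 − 0.4481) + 2.409 × 0.4481 = 4.714 mg/L.
DO = 10.8 − 4.714 = 6.086 mg/L.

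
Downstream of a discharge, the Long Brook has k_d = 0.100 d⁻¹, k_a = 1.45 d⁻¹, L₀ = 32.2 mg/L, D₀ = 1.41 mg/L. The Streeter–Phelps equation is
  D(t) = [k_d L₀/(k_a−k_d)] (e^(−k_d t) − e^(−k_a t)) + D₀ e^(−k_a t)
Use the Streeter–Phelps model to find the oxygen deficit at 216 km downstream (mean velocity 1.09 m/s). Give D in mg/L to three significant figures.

D ≈ 1.86 mg/L

Travel time t = x/v = 216 km / (1.09 m/s) = 216000 m / 1.09 m/s = 198200 s = 2.294 d.
k_d L₀/(k_a−k_d) = 0.100×32.2/(1.45−0.100) = 3.220/1.350 = 2.385 mg/L.
e^(−k_d t) = e^(−0.100×2.294) = 0.7950; e^(−k_a t) = e^(−1.45×2.294) = 0.03595.
D = 2.385 × (0.7950 − 0.03595) + 1.41 × 0.03595 = 1.811 + 0.05069 = 1.861 mg/L.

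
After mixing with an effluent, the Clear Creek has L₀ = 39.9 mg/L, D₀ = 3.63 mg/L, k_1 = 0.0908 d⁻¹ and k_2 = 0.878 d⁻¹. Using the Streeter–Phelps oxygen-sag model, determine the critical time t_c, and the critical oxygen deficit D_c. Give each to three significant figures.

At the critical point dD/dt = 0, so k_1 L₀ e^(−k_1 t) = k_2 D. Substituting D(t) from the Streeter–Phelps equation and solving for t gives
t_c = ln[(k_2/k_1)(1 − D₀(k_2−k_1)/(k_1 L₀))] / (k_2−k_1).
Here k_2−k_1 = 0.7872 d⁻¹ and 1 − D₀(k_2−k_1)/(k_1 L₀) = 1 − 3.63×0.7872/(0.0908×39.9) = 0.2113, so
t_c = ln(9.670 × 0.2113) / 0.7872 = 0.7143 / 0.7872 = 0.9074 d.
D_c = (k_1/k_2) L₀ e^(−k_1 t_c) = (0.0908/0.878) × 39.9 × e^(−0.0908×0.9074) = 0.1034 × 39.9 × 0.9209 = 3.800 mg/L.

t_c ≈ 0.907 d; D_c ≈ 3.80 mg/L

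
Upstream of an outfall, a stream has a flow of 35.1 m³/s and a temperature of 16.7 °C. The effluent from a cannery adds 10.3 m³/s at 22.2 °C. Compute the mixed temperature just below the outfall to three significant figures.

Flow-weighted mixing: C = (Q_r C_r + Q_w C_w)/(Q_r + Q_w)
= (35.1×16.7 + 10.3×22.2)/(35.1 + 10.3) = 814.8/45.40 = 17.95 °C.

17.9 °C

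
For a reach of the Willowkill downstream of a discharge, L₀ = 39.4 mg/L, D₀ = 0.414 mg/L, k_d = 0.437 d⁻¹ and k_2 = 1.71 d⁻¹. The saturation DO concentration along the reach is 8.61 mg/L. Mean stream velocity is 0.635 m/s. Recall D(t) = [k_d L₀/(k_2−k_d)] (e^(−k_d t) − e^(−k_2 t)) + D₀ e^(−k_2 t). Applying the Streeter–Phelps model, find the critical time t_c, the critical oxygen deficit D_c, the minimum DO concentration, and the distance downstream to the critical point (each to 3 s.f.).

t_c ≈ 1.05 d; D_c ≈ 6.37 mg/L; min DO ≈ 2.24 mg/L; x_c ≈ 57.5 km

t_c = [1/(k_2−k_d)] ln[(k_2/k_d)(1 − D₀(k_2−k_d)/(k_d L₀))]
= [1/(1.71−0.437)] ln[(1.71/0.437)(1 − 0.414×1.273/(0.437×39.4))]
= (1/1.273) ln[3.913 × 0.9694] = 0.7855 × ln(3.793) = 0.7855 × 1.333 = 1.047 d.
L(t_c) = L₀ e^(−k_d t_c) = 39.4 × 0.6328 = 24.93 mg/L, and at the critical point k_2 D_c = k_d L, so D_c = (0.437/1.71) × 24.93 = 6.371 mg/L.
Minimum DO = C_s − D_c = 8.61 − 6.371 = 2.239 mg/L.
x_c = v t_c = 0.635 m/s × 1.047 d × 86400 s/d = 57460 m ≈ 57.5 km.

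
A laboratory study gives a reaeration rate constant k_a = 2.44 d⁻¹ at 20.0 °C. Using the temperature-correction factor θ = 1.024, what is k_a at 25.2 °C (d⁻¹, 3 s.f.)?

k_a ≈ 2.76 d⁻¹

k_a(T₂) = k_a(T₁) · θ^(T₂−T₁) = 2.44 × 1.024^(25.2−20.0)
= 2.44 × 1.024^5.20 = 2.44 × 1.131 = 2.760 d⁻¹.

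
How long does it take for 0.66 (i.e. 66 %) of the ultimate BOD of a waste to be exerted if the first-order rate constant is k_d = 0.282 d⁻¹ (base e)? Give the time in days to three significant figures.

y/L₀ = 1 − e^(−k_d t) = 0.66 ⇒ e^(−k_d t) = 0.340
t = −ln(0.340) / 0.282 = 1.079 / 0.282 = 3.826 d.

t ≈ 3.83 d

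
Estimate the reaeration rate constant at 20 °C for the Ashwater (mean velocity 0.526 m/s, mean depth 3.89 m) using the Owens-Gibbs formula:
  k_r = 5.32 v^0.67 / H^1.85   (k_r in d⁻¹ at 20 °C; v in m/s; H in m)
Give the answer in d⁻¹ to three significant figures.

k_r = 5.32 × 0.526^0.67 / 3.89^1.85 = 5.32 × 0.6502 / 12.34 = 0.2803 d⁻¹.

k_r ≈ 0.280 d⁻¹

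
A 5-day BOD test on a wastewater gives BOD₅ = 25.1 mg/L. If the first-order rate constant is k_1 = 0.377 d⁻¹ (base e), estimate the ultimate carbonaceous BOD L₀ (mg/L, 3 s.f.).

L₀ ≈ 29.6 mg/L

BOD₅ = L₀(1 − e^(−5k_1)) ⇒ L₀ = BOD₅ / (1 − e^(−5×0.377))
= 25.1 / (1 − 0.1518) = 25.1 / 0.8482 = 29.59 mg/L.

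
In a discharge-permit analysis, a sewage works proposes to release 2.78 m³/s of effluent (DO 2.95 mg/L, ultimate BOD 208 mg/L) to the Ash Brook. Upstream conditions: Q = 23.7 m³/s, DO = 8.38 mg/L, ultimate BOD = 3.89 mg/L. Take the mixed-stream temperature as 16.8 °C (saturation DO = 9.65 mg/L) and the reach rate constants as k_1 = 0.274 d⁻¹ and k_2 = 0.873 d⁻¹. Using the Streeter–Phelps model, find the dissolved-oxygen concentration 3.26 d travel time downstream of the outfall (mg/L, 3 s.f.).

DO ≈ 5.48 mg/L

Mixed DO = (23.7×8.38 + 2.78×2.95)/(23.7+2.78) = 206.8/26.48 = 7.810 mg/L.
Mixed L₀ = (23.7×3.89 + 2.78×208)/(26.48) = 670.4/26.48 = 25.32 mg/L.
Initial deficit D₀ = C_s − DO₀ = 9.65 − 7.810 = 1.840 mg/L.
D(3.26) = [0.274×25.32/(0.873−0.274)](e^(−0.274×3.26) − e^(−0.873×3.26)) + 1.840 e^(−0.873×3.26)
= 11.58 × (0.4093 − 0.05808) + 1.840 × 0.05808 = 4.175 mg/L.
DO = 9.65 − 4.175 = 5.475 mg/L.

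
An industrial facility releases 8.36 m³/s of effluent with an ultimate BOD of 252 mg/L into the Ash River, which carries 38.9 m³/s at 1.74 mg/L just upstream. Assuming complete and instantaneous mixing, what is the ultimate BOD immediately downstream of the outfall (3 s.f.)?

Flow-weighted mixing: C = (Q_r C_r + Q_w C_w)/(Q_r + Q_w)
= (38.9×1.74 + 8.36×252)/(38.9 + 8.36) = 2174/47.26 = 46.01 mg/L.

46.0 mg/L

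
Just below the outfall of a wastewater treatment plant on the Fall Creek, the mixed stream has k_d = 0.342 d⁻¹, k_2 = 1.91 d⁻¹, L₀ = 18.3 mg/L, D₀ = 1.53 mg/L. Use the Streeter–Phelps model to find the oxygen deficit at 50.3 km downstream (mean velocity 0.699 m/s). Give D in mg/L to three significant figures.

D ≈ 2.50 mg/L

Travel time t = x/v = 50.3 km / (0.699 m/s) = 50300 m / 0.699 m/s = 71960 s = 0.8329 d.
k_d L₀/(k_2−k_d) = 0.342×18.3/(1.91−0.342) = 6.259/1.568 = 3.991 mg/L.
e^(−k_d t) = e^(−0.342×0.8329) = 0.7521; e^(−k_2 t) = e^(−1.91×0.8329) = 0.2038.
D = 3.991 × (0.7521 − 0.2038) + 1.53 × 0.2038 = 2.189 + 0.3118 = 2.501 mg/L.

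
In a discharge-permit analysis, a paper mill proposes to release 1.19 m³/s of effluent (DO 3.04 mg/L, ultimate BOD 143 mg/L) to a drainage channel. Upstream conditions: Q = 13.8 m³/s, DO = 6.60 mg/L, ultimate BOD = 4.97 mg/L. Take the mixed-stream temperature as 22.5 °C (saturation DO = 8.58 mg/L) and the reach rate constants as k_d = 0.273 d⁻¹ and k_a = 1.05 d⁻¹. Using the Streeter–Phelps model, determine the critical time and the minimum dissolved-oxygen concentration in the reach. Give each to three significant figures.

t_c ≈ 1.07 d; minimum DO ≈ 5.49 mg/L

Mixed DO = (13.8×6.60 + 1.19×3.04)/(13.8+1.19) = 94.70/14.99 = 6.317 mg/L.
Mixed L₀ = (13.8×4.97 + 1.19×143)/(14.99) = 238.8/14.99 = 15.93 mg/L.
Initial deficit D₀ = C_s − DO₀ = 8.58 − 6.317 = 2.263 mg/L.
t_c = (1/0.7770) ln[(1.05/0.273)(1 − 2.263×0.7770/(0.273×15.93))] = 1.287 × ln(2.291) = 1.067 d.
D_c = (0.273/1.05) × 15.93 × e^(−0.273×1.067) = 0.2600 × 15.93 × 0.7473 = 3.095 mg/L.
Minimum DO = 8.58 − 3.095 = 5.485 mg/L.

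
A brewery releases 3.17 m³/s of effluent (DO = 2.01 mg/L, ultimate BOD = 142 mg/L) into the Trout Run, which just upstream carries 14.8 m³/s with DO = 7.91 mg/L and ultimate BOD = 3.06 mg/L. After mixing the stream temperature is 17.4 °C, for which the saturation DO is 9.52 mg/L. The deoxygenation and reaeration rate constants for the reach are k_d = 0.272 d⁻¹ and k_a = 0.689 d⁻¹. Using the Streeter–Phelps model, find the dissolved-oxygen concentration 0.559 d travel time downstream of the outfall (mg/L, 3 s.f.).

DO ≈ 4.50 mg/L

Mixed DO = (14.8×7.91 + 3.17×2.01)/(14.8+3.17) = 123.4/17.97 = 6.869 mg/L.
Mixed L₀ = (14.8×3.06 + 3.17×142)/(17.97) = 495.4/17.97 = 27.57 mg/L.
Initial deficit D₀ = C_s − DO₀ = 9.52 − 6.869 = 2.651 mg/L.
D(0.559) = [0.272×27.57/(0.689−0.272)](e^(−0.272×0.559) − e^(−0.689×0.559)) + 2.651 e^(−0.689×0.559)
= 17.98 × (0.8589 − 0.6803) + 2.651 × 0.6803 = 5.015 mg/L.
DO = 9.52 − 5.015 = 4.505 mg/L.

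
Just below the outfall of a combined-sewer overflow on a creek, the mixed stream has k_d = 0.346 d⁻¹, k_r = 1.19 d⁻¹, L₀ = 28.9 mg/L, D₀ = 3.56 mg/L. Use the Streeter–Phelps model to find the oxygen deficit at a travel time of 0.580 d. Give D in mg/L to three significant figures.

k_d L₀/(k_r−k_d) = 0.346×28.9/(1.19−0.346) = 9.999/0.8440 = 11.85 mg/L.
e^(−k_d t) = e^(−0.346×0.5800) = 0.8182; e^(−k_r t) = e^(−1.19×0.5800) = 0.5015.
D = 11.85 × (0.8182 − 0.5015) + 3.56 × 0.5015 = 3.752 + 1.785 = 5.537 mg/L.

D ≈ 5.54 mg/L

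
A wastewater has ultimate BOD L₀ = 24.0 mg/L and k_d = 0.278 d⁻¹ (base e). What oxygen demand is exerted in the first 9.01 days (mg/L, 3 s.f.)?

y_t = L₀(1 − e^(−k_d t)) = 24.0 × (1 − e^(−0.278×9.01))
= 24.0 × (1 − 0.08169) = 24.0 × 0.9183 = 22.04 mg/L.

y ≈ 22.0 mg/L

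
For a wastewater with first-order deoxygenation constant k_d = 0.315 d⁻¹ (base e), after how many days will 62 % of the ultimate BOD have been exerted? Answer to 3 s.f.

y/L₀ = 1 − e^(−k_d t) = 0.62 ⇒ e^(−k_d t) = 0.380
t = −ln(0.380) / 0.315 = 0.9676 / 0.315 = 3.072 d.

t ≈ 3.07 d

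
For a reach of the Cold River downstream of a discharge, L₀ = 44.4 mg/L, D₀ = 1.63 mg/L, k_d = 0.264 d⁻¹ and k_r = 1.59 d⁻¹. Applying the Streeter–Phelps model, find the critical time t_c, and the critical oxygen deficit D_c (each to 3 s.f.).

t_c ≈ 1.20 d; D_c ≈ 5.37 mg/L

At the critical point dD/dt = 0, so k_d L₀ e^(−k_d t) = k_r D. Substituting D(t) from the Streeter–Phelps equation and solving for t gives
t_c = ln[(k_r/k_d)(1 − D₀(k_r−k_d)/(k_d L₀))] / (k_r−k_d).
Here k_r−k_d = 1.326 d⁻¹ and 1 − D₀(k_r−k_d)/(k_d L₀) = 1 − 1.63×1.326/(0.264×44.4) = 0.8156, so
t_c = ln(6.023 × 0.8156) / 1.326 = 1.592 / 1.326 = 1.200 d.
D_c = (k_d/k_r) L₀ e^(−k_d t_c) = (0.264/1.59) × 44.4 × e^(−0.264×1.200) = 0.1660 × 44.4 × 0.7284 = 5.370 mg/L.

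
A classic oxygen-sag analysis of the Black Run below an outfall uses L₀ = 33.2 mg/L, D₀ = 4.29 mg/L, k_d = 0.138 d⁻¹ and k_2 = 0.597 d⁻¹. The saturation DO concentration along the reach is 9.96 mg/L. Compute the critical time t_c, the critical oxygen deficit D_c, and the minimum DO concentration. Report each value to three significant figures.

At the critical point dD/dt = 0, so k_d L₀ e^(−k_d t) = k_2 D. Substituting D(t) from the Streeter–Phelps equation and solving for t gives
t_c = ln[(k_2/k_d)(1 − D₀(k_2−k_d)/(k_d L₀))] / (k_2−k_d).
Here k_2−k_d = 0.4590 d⁻¹ and 1 − D₀(k_2−k_d)/(k_d L₀) = 1 − 4.29×0.4590/(0.138×33.2) = 0.5702, so
t_c = ln(4.326 × 0.5702) / 0.4590 = 0.9029 / 0.4590 = 1.967 d.
D_c = (k_d/k_2) L₀ e^(−k_d t_c) = (0.138/0.597) × 33.2 × e^(−0.138×1.967) = 0.2312 × 33.2 × 0.7623 = 5.850 mg/L.
Minimum DO = C_s − D_c = 9.96 − 5.850 = 4.110 mg/L.

t_c ≈ 1.97 d; D_c ≈ 5.85 mg/L; min DO ≈ 4.11 mg/L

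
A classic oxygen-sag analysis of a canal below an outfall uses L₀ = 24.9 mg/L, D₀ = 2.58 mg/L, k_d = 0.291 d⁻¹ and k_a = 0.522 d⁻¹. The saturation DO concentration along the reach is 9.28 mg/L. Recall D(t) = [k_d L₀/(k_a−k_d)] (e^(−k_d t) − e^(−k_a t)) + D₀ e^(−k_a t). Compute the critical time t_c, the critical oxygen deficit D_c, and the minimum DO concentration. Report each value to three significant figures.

t_c = [1/(k_a−k_d)] ln[(k_a/k_d)(1 − D₀(k_a−k_d)/(k_d L₀))]
= [1/(0.522−0.291)] ln[(0.522/0.291)(1 − 2.58×0.2310/(0.291×24.9))]
= (1/0.2310) ln[1.794 × 0.9177] = 4.329 × ln(1.646) = 4.329 × 0.4985 = 2.158 d.
L(t_c) = L₀ e^(−k_d t_c) = 24.9 × 0.5337 = 13.29 mg/L, and at the critical point k_a D_c = k_d L, so D_c = (0.291/0.522) × 13.29 = 7.408 mg/L.
Minimum DO = C_s − D_c = 9.28 − 7.408 = 1.872 mg/L.

t_c ≈ 2.16 d; D_c ≈ 7.41 mg/L; min DO ≈ 1.87 mg/L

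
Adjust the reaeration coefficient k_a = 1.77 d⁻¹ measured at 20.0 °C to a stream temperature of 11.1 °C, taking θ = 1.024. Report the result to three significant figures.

k_a ≈ 1.43 d⁻¹

k_a(T₂) = k_a(T₁) · θ^(T₂−T₁) = 1.77 × 1.024^(11.1−20.0)
= 1.77 × 1.024^-8.90 = 1.77 × 0.8097 = 1.433 d⁻¹.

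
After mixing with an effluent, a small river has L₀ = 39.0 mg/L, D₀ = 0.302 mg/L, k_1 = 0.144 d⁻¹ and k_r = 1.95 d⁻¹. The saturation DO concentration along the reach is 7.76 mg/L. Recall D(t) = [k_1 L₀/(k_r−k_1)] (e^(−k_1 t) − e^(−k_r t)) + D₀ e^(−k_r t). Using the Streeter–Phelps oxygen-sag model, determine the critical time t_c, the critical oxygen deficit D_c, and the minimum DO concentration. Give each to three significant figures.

t_c ≈ 1.39 d; D_c ≈ 2.36 mg/L; min DO ≈ 5.40 mg/L

t_c = [1/(k_r−k_1)] ln[(k_r/k_1)(1 − D₀(k_r−k_1)/(k_1 L₀))]
= [1/(1.95−0.144)] ln[(1.95/0.144)(1 − 0.302×1.806/(0.144×39.0))]
= (1/1.806) ln[13.54 × 0.9029] = 0.5537 × ln(12.23) = 0.5537 × 2.504 = 1.386 d.
L(t_c) = L₀ e^(−k_1 t_c) = 39.0 × 0.8190 = 31.94 mg/L, and at the critical point k_r D_c = k_1 L, so D_c = (0.144/1.95) × 31.94 = 2.359 mg/L.
Minimum DO = C_s − D_c = 7.76 − 2.359 = 5.401 mg/L.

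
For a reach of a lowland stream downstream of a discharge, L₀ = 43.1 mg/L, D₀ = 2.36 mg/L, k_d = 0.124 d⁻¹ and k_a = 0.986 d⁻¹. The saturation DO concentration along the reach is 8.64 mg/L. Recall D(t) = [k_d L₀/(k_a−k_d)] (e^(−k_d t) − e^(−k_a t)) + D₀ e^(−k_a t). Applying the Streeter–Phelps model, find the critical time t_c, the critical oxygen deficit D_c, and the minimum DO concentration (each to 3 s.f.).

t_c = [1/(k_a−k_d)] ln[(k_a/k_d)(1 − D₀(k_a−k_d)/(k_d L₀))]
= [1/(0.986−0.124)] ln[(0.986/0.124)(1 − 2.36×0.8620/(0.124×43.1))]
= (1/0.8620) ln[7.952 × 0.6194] = 1.160 × ln(4.925) = 1.160 × 1.594 = 1.850 d.
L(t_c) = L₀ e^(−k_d t_c) = 43.1 × 0.7951 = 34.27 mg/L, and at the critical point k_a D_c = k_d L, so D_c = (0.124/0.986) × 34.27 = 4.309 mg/L.
Minimum DO = C_s − D_c = 8.64 − 4.309 = 4.331 mg/L.

t_c ≈ 1.85 d; D_c ≈ 4.31 mg/L; min DO ≈ 4.33 mg/L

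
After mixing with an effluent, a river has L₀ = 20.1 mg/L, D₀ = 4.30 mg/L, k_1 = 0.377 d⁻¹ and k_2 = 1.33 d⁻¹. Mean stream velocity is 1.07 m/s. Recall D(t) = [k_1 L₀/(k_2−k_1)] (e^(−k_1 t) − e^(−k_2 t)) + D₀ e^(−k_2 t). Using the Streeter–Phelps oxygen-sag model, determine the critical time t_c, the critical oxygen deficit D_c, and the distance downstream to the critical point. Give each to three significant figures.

t_c ≈ 0.506 d; D_c ≈ 4.71 mg/L; x_c ≈ 46.8 km

t_c = [1/(k_2−k_1)] ln[(k_2/k_1)(1 − D₀(k_2−k_1)/(k_1 L₀))]
= [1/(1.33−0.377)] ln[(1.33/0.377)(1 − 4.30×0.9530/(0.377×20.1))]
= (1/0.9530) ln[3.528 × 0.4592] = 1.049 × ln(1.620) = 1.049 × 0.4825 = 0.5062 d.
D_c = (k_1/k_2) L₀ e^(−k_1 t_c) = (0.377/1.33) × 20.1 × e^(−0.377×0.5062) = 0.2835 × 20.1 × 0.8263 = 4.708 mg/L.
x_c = v t_c = 1.07 m/s × 0.5062 d × 86400 s/d = 46800 m ≈ 46.8 km.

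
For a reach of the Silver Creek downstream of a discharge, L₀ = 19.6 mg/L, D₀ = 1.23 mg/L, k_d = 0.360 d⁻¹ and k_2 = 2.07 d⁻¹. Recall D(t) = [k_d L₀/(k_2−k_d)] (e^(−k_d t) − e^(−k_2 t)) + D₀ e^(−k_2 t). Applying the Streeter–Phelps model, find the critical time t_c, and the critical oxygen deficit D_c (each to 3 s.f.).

t_c = [1/(k_2−k_d)] ln[(k_2/k_d)(1 − D₀(k_2−k_d)/(k_d L₀))]
= [1/(2.07−0.360)] ln[(2.07/0.360)(1 − 1.23×1.710/(0.360×19.6))]
= (1/1.710) ln[5.750 × 0.7019] = 0.5848 × ln(4.036) = 0.5848 × 1.395 = 0.8159 d.
L(t_c) = L₀ e^(−k_d t_c) = 19.6 × 0.7455 = 14.61 mg/L, and at the critical point k_2 D_c = k_d L, so D_c = (0.360/2.07) × 14.61 = 2.541 mg/L.

t_c ≈ 0.816 d; D_c ≈ 2.54 mg/L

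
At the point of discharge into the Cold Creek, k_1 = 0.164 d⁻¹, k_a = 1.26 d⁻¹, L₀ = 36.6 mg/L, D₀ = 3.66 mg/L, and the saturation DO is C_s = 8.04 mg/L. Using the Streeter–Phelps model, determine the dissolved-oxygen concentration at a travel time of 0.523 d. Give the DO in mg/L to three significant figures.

k_1 L₀/(k_a−k_1) = 0.164×36.6/(1.26−0.164) = 6.002/1.096 = 5.477 mg/L.
e^(−k_1 t) = e^(−0.164×0.5230) = 0.9178; e^(−k_a t) = e^(−1.26×0.5230) = 0.5174.
D = 5.477 × (0.9178 − 0.5174) + 3.66 × 0.5174 = 2.193 + 1.894 = 4.087 mg/L.
DO = C_s − D = 8.04 − 4.087 = 3.953 mg/L.

DO ≈ 3.95 mg/L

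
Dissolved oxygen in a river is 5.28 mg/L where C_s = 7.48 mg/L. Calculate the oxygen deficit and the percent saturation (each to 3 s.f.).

D ≈ 2.20 mg/L; 70.6 % saturation

D = C_s − C = 7.48 − 5.28 = 2.20 mg/L.
% saturation = 5.28/7.48 × 100 = 70.6 %.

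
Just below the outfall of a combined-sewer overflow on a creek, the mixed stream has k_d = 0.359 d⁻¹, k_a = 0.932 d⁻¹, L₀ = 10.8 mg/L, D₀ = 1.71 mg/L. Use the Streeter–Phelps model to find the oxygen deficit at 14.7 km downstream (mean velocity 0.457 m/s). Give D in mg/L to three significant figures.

Travel time t = x/v = 14.7 km / (0.457 m/s) = 14700 m / 0.457 m/s = 32170 s = 0.3723 d.
k_d L₀/(k_a−k_d) = 0.359×10.8/(0.932−0.359) = 3.877/0.5730 = 6.766 mg/L.
e^(−k_d t) = e^(−0.359×0.3723) = 0.8749; e^(−k_a t) = e^(−0.932×0.3723) = 0.7068.
D = 6.766 × (0.8749 − 0.7068) + 1.71 × 0.7068 = 1.137 + 1.209 = 2.346 mg/L.

D ≈ 2.35 mg/L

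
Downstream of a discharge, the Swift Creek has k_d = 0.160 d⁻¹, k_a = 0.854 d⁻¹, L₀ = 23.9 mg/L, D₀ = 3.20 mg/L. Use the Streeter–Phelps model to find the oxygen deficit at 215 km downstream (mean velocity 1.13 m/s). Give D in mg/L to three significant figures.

D ≈ 3.52 mg/L

Travel time t = x/v = 215 km / (1.13 m/s) = 215000 m / 1.13 m/s = 190300 s = 2.202 d.
k_d L₀/(k_a−k_d) = 0.160×23.9/(0.854−0.160) = 3.824/0.6940 = 5.510 mg/L.
e^(−k_d t) = e^(−0.160×2.202) = 0.7030; e^(−k_a t) = e^(−0.854×2.202) = 0.1525.
D = 5.510 × (0.7030 − 0.1525) + 3.20 × 0.1525 = 3.034 + 0.4880 = 3.522 mg/L.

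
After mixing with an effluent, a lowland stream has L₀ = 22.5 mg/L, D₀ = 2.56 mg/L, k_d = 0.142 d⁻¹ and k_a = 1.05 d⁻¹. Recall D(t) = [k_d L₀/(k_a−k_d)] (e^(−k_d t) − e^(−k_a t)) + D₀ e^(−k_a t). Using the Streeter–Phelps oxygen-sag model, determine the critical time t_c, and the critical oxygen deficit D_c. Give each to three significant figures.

t_c ≈ 0.771 d; D_c ≈ 2.73 mg/L

At the critical point dD/dt = 0, so k_d L₀ e^(−k_d t) = k_a D. Substituting D(t) from the Streeter–Phelps equation and solving for t gives
t_c = ln[(k_a/k_d)(1 − D₀(k_a−k_d)/(k_d L₀))] / (k_a−k_d).
Here k_a−k_d = 0.9080 d⁻¹ and 1 − D₀(k_a−k_d)/(k_d L₀) = 1 − 2.56×0.9080/(0.142×22.5) = 0.2725, so
t_c = ln(7.394 × 0.2725) / 0.9080 = 0.7005 / 0.9080 = 0.7714 d.
D_c = (k_d/k_a) L₀ e^(−k_d t_c) = (0.142/1.05) × 22.5 × e^(−0.142×0.7714) = 0.1352 × 22.5 × 0.8962 = 2.727 mg/L.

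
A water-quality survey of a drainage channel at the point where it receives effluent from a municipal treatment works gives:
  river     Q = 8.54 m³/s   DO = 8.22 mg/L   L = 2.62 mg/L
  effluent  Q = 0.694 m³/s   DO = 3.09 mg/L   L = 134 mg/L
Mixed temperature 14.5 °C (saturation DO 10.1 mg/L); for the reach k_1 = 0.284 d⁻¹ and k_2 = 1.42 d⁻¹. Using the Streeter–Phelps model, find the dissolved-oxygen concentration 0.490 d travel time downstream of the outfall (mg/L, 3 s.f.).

Mixed DO = (8.54×8.22 + 0.694×3.09)/(8.54+0.694) = 72.34/9.234 = 7.834 mg/L.
Mixed L₀ = (8.54×2.62 + 0.694×134)/(9.234) = 115.4/9.234 = 12.49 mg/L.
Initial deficit D₀ = C_s − DO₀ = 10.1 − 7.834 = 2.266 mg/L.
D(0.490) = [0.284×12.49/(1.42−0.284)](e^(−0.284×0.490) − e^(−1.42×0.490)) + 2.266 e^(−1.42×0.490)
= 3.124 × (0.8701 − 0.4987) + 2.266 × 0.4987 = 2.290 mg/L.
DO = 10.1 − 2.290 = 7.810 mg/L.

DO ≈ 7.81 mg/L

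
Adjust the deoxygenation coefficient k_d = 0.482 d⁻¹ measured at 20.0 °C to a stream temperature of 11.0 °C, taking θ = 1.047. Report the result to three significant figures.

k_d ≈ 0.319 d⁻¹

k_d(T₂) = k_d(T₁) · θ^(T₂−T₁) = 0.482 × 1.047^(11.0−20.0)
= 0.482 × 1.047^-9.00 = 0.482 × 0.6614 = 0.3188 d⁻¹.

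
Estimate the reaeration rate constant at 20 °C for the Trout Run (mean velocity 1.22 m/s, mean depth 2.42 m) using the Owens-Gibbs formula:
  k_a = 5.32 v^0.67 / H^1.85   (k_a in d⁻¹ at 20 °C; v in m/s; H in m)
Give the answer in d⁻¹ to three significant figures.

k_a ≈ 1.18 d⁻¹

k_a = 5.32 × 1.22^0.67 / 2.42^1.85 = 5.32 × 1.143 / 5.129 = 1.185 d⁻¹.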